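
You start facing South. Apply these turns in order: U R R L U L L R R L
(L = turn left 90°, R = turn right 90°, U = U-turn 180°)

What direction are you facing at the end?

Answer: Final heading: South

Derivation:
Start: South
  U (U-turn (180°)) -> North
  R (right (90° clockwise)) -> East
  R (right (90° clockwise)) -> South
  L (left (90° counter-clockwise)) -> East
  U (U-turn (180°)) -> West
  L (left (90° counter-clockwise)) -> South
  L (left (90° counter-clockwise)) -> East
  R (right (90° clockwise)) -> South
  R (right (90° clockwise)) -> West
  L (left (90° counter-clockwise)) -> South
Final: South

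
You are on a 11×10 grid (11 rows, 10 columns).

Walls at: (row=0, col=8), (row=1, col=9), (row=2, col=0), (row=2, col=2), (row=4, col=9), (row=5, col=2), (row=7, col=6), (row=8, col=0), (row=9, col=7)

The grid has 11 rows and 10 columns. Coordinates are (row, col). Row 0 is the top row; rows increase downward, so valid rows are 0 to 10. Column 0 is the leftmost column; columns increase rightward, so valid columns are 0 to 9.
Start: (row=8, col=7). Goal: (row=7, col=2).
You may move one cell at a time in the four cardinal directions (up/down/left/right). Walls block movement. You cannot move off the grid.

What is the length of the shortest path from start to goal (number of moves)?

Answer: Shortest path length: 6

Derivation:
BFS from (row=8, col=7) until reaching (row=7, col=2):
  Distance 0: (row=8, col=7)
  Distance 1: (row=7, col=7), (row=8, col=6), (row=8, col=8)
  Distance 2: (row=6, col=7), (row=7, col=8), (row=8, col=5), (row=8, col=9), (row=9, col=6), (row=9, col=8)
  Distance 3: (row=5, col=7), (row=6, col=6), (row=6, col=8), (row=7, col=5), (row=7, col=9), (row=8, col=4), (row=9, col=5), (row=9, col=9), (row=10, col=6), (row=10, col=8)
  Distance 4: (row=4, col=7), (row=5, col=6), (row=5, col=8), (row=6, col=5), (row=6, col=9), (row=7, col=4), (row=8, col=3), (row=9, col=4), (row=10, col=5), (row=10, col=7), (row=10, col=9)
  Distance 5: (row=3, col=7), (row=4, col=6), (row=4, col=8), (row=5, col=5), (row=5, col=9), (row=6, col=4), (row=7, col=3), (row=8, col=2), (row=9, col=3), (row=10, col=4)
  Distance 6: (row=2, col=7), (row=3, col=6), (row=3, col=8), (row=4, col=5), (row=5, col=4), (row=6, col=3), (row=7, col=2), (row=8, col=1), (row=9, col=2), (row=10, col=3)  <- goal reached here
One shortest path (6 moves): (row=8, col=7) -> (row=8, col=6) -> (row=8, col=5) -> (row=8, col=4) -> (row=8, col=3) -> (row=8, col=2) -> (row=7, col=2)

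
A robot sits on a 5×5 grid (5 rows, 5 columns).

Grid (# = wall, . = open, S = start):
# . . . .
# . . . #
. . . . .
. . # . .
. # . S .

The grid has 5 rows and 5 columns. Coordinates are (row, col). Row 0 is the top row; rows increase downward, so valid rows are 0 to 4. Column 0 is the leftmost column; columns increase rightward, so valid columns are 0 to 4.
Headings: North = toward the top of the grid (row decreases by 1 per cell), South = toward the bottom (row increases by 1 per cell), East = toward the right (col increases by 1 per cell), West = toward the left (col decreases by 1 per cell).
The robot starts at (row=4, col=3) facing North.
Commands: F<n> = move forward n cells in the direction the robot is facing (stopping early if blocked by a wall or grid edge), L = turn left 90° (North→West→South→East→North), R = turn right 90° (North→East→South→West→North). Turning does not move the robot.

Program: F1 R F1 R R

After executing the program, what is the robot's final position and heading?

Answer: Final position: (row=3, col=4), facing West

Derivation:
Start: (row=4, col=3), facing North
  F1: move forward 1, now at (row=3, col=3)
  R: turn right, now facing East
  F1: move forward 1, now at (row=3, col=4)
  R: turn right, now facing South
  R: turn right, now facing West
Final: (row=3, col=4), facing West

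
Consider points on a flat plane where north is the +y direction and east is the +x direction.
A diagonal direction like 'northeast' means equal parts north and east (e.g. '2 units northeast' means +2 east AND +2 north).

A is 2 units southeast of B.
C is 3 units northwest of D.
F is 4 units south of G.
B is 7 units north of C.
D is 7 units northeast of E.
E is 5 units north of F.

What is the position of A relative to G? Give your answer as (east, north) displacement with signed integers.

Answer: A is at (east=6, north=16) relative to G.

Derivation:
Place G at the origin (east=0, north=0).
  F is 4 units south of G: delta (east=+0, north=-4); F at (east=0, north=-4).
  E is 5 units north of F: delta (east=+0, north=+5); E at (east=0, north=1).
  D is 7 units northeast of E: delta (east=+7, north=+7); D at (east=7, north=8).
  C is 3 units northwest of D: delta (east=-3, north=+3); C at (east=4, north=11).
  B is 7 units north of C: delta (east=+0, north=+7); B at (east=4, north=18).
  A is 2 units southeast of B: delta (east=+2, north=-2); A at (east=6, north=16).
Therefore A relative to G: (east=6, north=16).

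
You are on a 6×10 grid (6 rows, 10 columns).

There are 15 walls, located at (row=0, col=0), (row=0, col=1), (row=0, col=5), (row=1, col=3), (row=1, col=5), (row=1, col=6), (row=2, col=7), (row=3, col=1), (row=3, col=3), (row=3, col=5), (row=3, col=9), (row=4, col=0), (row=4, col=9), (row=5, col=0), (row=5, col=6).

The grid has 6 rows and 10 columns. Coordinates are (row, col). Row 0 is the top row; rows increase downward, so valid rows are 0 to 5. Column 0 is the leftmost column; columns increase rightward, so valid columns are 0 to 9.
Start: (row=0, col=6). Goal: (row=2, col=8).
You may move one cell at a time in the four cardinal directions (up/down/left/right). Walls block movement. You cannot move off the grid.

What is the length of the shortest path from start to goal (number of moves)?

BFS from (row=0, col=6) until reaching (row=2, col=8):
  Distance 0: (row=0, col=6)
  Distance 1: (row=0, col=7)
  Distance 2: (row=0, col=8), (row=1, col=7)
  Distance 3: (row=0, col=9), (row=1, col=8)
  Distance 4: (row=1, col=9), (row=2, col=8)  <- goal reached here
One shortest path (4 moves): (row=0, col=6) -> (row=0, col=7) -> (row=0, col=8) -> (row=1, col=8) -> (row=2, col=8)

Answer: Shortest path length: 4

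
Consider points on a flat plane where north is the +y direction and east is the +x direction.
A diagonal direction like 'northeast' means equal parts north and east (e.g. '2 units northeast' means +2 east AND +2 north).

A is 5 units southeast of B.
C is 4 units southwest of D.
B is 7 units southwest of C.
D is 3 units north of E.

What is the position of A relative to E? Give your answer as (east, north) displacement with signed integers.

Place E at the origin (east=0, north=0).
  D is 3 units north of E: delta (east=+0, north=+3); D at (east=0, north=3).
  C is 4 units southwest of D: delta (east=-4, north=-4); C at (east=-4, north=-1).
  B is 7 units southwest of C: delta (east=-7, north=-7); B at (east=-11, north=-8).
  A is 5 units southeast of B: delta (east=+5, north=-5); A at (east=-6, north=-13).
Therefore A relative to E: (east=-6, north=-13).

Answer: A is at (east=-6, north=-13) relative to E.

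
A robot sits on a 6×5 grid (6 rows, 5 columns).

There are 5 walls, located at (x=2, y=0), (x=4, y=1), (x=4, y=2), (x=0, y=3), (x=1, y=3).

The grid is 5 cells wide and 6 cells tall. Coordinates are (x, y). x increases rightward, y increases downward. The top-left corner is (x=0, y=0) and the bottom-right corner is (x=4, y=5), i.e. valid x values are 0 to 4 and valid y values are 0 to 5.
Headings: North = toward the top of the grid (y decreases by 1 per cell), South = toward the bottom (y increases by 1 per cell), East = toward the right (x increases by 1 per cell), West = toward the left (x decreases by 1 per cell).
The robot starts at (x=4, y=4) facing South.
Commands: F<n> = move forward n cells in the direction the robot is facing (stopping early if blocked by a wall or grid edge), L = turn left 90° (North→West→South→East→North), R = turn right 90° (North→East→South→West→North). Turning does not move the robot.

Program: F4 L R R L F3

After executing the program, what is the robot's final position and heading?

Start: (x=4, y=4), facing South
  F4: move forward 1/4 (blocked), now at (x=4, y=5)
  L: turn left, now facing East
  R: turn right, now facing South
  R: turn right, now facing West
  L: turn left, now facing South
  F3: move forward 0/3 (blocked), now at (x=4, y=5)
Final: (x=4, y=5), facing South

Answer: Final position: (x=4, y=5), facing South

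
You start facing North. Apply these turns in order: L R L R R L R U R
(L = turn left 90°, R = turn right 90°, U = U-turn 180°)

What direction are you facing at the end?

Answer: Final heading: North

Derivation:
Start: North
  L (left (90° counter-clockwise)) -> West
  R (right (90° clockwise)) -> North
  L (left (90° counter-clockwise)) -> West
  R (right (90° clockwise)) -> North
  R (right (90° clockwise)) -> East
  L (left (90° counter-clockwise)) -> North
  R (right (90° clockwise)) -> East
  U (U-turn (180°)) -> West
  R (right (90° clockwise)) -> North
Final: North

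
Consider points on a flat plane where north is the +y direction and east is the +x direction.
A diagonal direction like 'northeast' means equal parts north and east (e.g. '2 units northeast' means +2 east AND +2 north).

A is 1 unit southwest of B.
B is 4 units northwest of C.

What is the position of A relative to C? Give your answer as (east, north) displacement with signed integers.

Answer: A is at (east=-5, north=3) relative to C.

Derivation:
Place C at the origin (east=0, north=0).
  B is 4 units northwest of C: delta (east=-4, north=+4); B at (east=-4, north=4).
  A is 1 unit southwest of B: delta (east=-1, north=-1); A at (east=-5, north=3).
Therefore A relative to C: (east=-5, north=3).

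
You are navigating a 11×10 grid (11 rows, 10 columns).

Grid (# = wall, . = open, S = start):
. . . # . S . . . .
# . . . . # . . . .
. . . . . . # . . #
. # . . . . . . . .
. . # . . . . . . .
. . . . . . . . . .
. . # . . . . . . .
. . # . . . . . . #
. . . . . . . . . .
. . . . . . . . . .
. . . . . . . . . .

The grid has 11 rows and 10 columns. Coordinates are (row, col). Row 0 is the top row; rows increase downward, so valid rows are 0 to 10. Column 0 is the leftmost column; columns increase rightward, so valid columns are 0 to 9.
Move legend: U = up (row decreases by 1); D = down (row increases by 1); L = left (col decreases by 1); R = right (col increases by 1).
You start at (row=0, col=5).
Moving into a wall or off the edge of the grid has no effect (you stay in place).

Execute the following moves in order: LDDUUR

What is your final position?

Start: (row=0, col=5)
  L (left): (row=0, col=5) -> (row=0, col=4)
  D (down): (row=0, col=4) -> (row=1, col=4)
  D (down): (row=1, col=4) -> (row=2, col=4)
  U (up): (row=2, col=4) -> (row=1, col=4)
  U (up): (row=1, col=4) -> (row=0, col=4)
  R (right): (row=0, col=4) -> (row=0, col=5)
Final: (row=0, col=5)

Answer: Final position: (row=0, col=5)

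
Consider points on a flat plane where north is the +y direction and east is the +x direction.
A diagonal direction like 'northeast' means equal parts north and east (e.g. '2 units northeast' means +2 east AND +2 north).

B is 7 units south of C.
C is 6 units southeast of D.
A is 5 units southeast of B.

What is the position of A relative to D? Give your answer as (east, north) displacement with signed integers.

Answer: A is at (east=11, north=-18) relative to D.

Derivation:
Place D at the origin (east=0, north=0).
  C is 6 units southeast of D: delta (east=+6, north=-6); C at (east=6, north=-6).
  B is 7 units south of C: delta (east=+0, north=-7); B at (east=6, north=-13).
  A is 5 units southeast of B: delta (east=+5, north=-5); A at (east=11, north=-18).
Therefore A relative to D: (east=11, north=-18).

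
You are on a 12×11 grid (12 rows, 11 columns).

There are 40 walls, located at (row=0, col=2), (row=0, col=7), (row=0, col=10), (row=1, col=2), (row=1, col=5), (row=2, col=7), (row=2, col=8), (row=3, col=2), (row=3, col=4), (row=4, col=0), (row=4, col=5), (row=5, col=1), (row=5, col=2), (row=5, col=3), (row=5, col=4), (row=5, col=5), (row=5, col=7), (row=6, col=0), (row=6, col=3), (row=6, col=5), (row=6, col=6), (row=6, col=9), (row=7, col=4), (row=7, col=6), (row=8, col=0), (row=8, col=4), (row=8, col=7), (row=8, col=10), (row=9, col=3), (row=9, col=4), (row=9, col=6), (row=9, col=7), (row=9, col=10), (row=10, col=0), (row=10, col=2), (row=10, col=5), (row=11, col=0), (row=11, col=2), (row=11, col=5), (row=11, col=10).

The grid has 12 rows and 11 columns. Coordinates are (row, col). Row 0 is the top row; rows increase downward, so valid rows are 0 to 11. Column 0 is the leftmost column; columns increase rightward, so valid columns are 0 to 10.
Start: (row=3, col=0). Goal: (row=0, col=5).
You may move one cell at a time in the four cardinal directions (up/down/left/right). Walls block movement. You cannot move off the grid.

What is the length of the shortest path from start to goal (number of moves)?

Answer: Shortest path length: 8

Derivation:
BFS from (row=3, col=0) until reaching (row=0, col=5):
  Distance 0: (row=3, col=0)
  Distance 1: (row=2, col=0), (row=3, col=1)
  Distance 2: (row=1, col=0), (row=2, col=1), (row=4, col=1)
  Distance 3: (row=0, col=0), (row=1, col=1), (row=2, col=2), (row=4, col=2)
  Distance 4: (row=0, col=1), (row=2, col=3), (row=4, col=3)
  Distance 5: (row=1, col=3), (row=2, col=4), (row=3, col=3), (row=4, col=4)
  Distance 6: (row=0, col=3), (row=1, col=4), (row=2, col=5)
  Distance 7: (row=0, col=4), (row=2, col=6), (row=3, col=5)
  Distance 8: (row=0, col=5), (row=1, col=6), (row=3, col=6)  <- goal reached here
One shortest path (8 moves): (row=3, col=0) -> (row=3, col=1) -> (row=2, col=1) -> (row=2, col=2) -> (row=2, col=3) -> (row=2, col=4) -> (row=1, col=4) -> (row=0, col=4) -> (row=0, col=5)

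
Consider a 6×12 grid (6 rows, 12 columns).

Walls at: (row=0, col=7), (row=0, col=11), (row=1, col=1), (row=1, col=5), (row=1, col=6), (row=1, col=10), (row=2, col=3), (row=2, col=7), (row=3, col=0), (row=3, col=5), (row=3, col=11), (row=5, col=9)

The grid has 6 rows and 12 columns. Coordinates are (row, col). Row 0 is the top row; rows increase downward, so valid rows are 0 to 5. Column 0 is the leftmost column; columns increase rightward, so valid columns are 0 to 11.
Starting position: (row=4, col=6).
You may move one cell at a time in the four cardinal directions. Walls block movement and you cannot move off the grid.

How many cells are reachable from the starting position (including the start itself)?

Answer: Reachable cells: 60

Derivation:
BFS flood-fill from (row=4, col=6):
  Distance 0: (row=4, col=6)
  Distance 1: (row=3, col=6), (row=4, col=5), (row=4, col=7), (row=5, col=6)
  Distance 2: (row=2, col=6), (row=3, col=7), (row=4, col=4), (row=4, col=8), (row=5, col=5), (row=5, col=7)
  Distance 3: (row=2, col=5), (row=3, col=4), (row=3, col=8), (row=4, col=3), (row=4, col=9), (row=5, col=4), (row=5, col=8)
  Distance 4: (row=2, col=4), (row=2, col=8), (row=3, col=3), (row=3, col=9), (row=4, col=2), (row=4, col=10), (row=5, col=3)
  Distance 5: (row=1, col=4), (row=1, col=8), (row=2, col=9), (row=3, col=2), (row=3, col=10), (row=4, col=1), (row=4, col=11), (row=5, col=2), (row=5, col=10)
  Distance 6: (row=0, col=4), (row=0, col=8), (row=1, col=3), (row=1, col=7), (row=1, col=9), (row=2, col=2), (row=2, col=10), (row=3, col=1), (row=4, col=0), (row=5, col=1), (row=5, col=11)
  Distance 7: (row=0, col=3), (row=0, col=5), (row=0, col=9), (row=1, col=2), (row=2, col=1), (row=2, col=11), (row=5, col=0)
  Distance 8: (row=0, col=2), (row=0, col=6), (row=0, col=10), (row=1, col=11), (row=2, col=0)
  Distance 9: (row=0, col=1), (row=1, col=0)
  Distance 10: (row=0, col=0)
Total reachable: 60 (grid has 60 open cells total)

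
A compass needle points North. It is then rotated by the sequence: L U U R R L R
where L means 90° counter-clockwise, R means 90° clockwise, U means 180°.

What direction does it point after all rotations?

Answer: Final heading: East

Derivation:
Start: North
  L (left (90° counter-clockwise)) -> West
  U (U-turn (180°)) -> East
  U (U-turn (180°)) -> West
  R (right (90° clockwise)) -> North
  R (right (90° clockwise)) -> East
  L (left (90° counter-clockwise)) -> North
  R (right (90° clockwise)) -> East
Final: East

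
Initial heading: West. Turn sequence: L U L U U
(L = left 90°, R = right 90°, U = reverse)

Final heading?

Answer: Final heading: West

Derivation:
Start: West
  L (left (90° counter-clockwise)) -> South
  U (U-turn (180°)) -> North
  L (left (90° counter-clockwise)) -> West
  U (U-turn (180°)) -> East
  U (U-turn (180°)) -> West
Final: West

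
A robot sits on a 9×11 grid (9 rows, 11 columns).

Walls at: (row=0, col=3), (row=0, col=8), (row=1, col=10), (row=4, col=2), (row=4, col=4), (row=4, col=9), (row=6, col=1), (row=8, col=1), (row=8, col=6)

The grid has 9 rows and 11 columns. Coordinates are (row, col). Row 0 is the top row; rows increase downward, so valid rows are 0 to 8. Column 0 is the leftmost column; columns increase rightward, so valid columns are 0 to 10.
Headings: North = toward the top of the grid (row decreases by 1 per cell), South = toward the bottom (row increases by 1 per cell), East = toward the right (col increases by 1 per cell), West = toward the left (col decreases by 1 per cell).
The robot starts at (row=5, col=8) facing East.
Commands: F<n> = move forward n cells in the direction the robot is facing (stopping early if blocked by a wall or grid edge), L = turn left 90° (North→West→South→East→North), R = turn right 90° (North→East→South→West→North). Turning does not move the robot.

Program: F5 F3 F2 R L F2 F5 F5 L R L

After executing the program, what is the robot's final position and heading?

Answer: Final position: (row=5, col=10), facing North

Derivation:
Start: (row=5, col=8), facing East
  F5: move forward 2/5 (blocked), now at (row=5, col=10)
  F3: move forward 0/3 (blocked), now at (row=5, col=10)
  F2: move forward 0/2 (blocked), now at (row=5, col=10)
  R: turn right, now facing South
  L: turn left, now facing East
  F2: move forward 0/2 (blocked), now at (row=5, col=10)
  F5: move forward 0/5 (blocked), now at (row=5, col=10)
  F5: move forward 0/5 (blocked), now at (row=5, col=10)
  L: turn left, now facing North
  R: turn right, now facing East
  L: turn left, now facing North
Final: (row=5, col=10), facing North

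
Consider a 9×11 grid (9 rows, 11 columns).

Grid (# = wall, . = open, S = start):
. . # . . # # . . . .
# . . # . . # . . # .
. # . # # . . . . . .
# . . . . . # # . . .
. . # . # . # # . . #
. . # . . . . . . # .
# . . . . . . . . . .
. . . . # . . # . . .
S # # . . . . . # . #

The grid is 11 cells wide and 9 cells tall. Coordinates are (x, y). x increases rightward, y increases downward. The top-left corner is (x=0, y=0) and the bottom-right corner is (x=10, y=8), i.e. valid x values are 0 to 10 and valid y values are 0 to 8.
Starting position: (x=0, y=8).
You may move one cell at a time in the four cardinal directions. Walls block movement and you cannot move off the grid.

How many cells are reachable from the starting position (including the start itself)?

Answer: Reachable cells: 71

Derivation:
BFS flood-fill from (x=0, y=8):
  Distance 0: (x=0, y=8)
  Distance 1: (x=0, y=7)
  Distance 2: (x=1, y=7)
  Distance 3: (x=1, y=6), (x=2, y=7)
  Distance 4: (x=1, y=5), (x=2, y=6), (x=3, y=7)
  Distance 5: (x=1, y=4), (x=0, y=5), (x=3, y=6), (x=3, y=8)
  Distance 6: (x=1, y=3), (x=0, y=4), (x=3, y=5), (x=4, y=6), (x=4, y=8)
  Distance 7: (x=2, y=3), (x=3, y=4), (x=4, y=5), (x=5, y=6), (x=5, y=8)
  Distance 8: (x=2, y=2), (x=3, y=3), (x=5, y=5), (x=6, y=6), (x=5, y=7), (x=6, y=8)
  Distance 9: (x=2, y=1), (x=4, y=3), (x=5, y=4), (x=6, y=5), (x=7, y=6), (x=6, y=7), (x=7, y=8)
  Distance 10: (x=1, y=1), (x=5, y=3), (x=7, y=5), (x=8, y=6)
  Distance 11: (x=1, y=0), (x=5, y=2), (x=8, y=5), (x=9, y=6), (x=8, y=7)
  Distance 12: (x=0, y=0), (x=5, y=1), (x=6, y=2), (x=8, y=4), (x=10, y=6), (x=9, y=7)
  Distance 13: (x=4, y=1), (x=7, y=2), (x=8, y=3), (x=9, y=4), (x=10, y=5), (x=10, y=7), (x=9, y=8)
  Distance 14: (x=4, y=0), (x=7, y=1), (x=8, y=2), (x=9, y=3)
  Distance 15: (x=3, y=0), (x=7, y=0), (x=8, y=1), (x=9, y=2), (x=10, y=3)
  Distance 16: (x=8, y=0), (x=10, y=2)
  Distance 17: (x=9, y=0), (x=10, y=1)
  Distance 18: (x=10, y=0)
Total reachable: 71 (grid has 72 open cells total)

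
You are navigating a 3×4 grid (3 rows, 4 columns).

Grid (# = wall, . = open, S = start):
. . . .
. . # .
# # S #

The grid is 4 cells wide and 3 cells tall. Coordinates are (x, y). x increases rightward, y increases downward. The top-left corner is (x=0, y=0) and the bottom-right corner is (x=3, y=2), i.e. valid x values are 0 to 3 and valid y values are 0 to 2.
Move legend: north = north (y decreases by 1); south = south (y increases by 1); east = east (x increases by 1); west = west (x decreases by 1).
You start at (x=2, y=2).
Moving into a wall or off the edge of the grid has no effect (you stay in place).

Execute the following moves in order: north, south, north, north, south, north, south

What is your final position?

Start: (x=2, y=2)
  north (north): blocked, stay at (x=2, y=2)
  south (south): blocked, stay at (x=2, y=2)
  north (north): blocked, stay at (x=2, y=2)
  north (north): blocked, stay at (x=2, y=2)
  south (south): blocked, stay at (x=2, y=2)
  north (north): blocked, stay at (x=2, y=2)
  south (south): blocked, stay at (x=2, y=2)
Final: (x=2, y=2)

Answer: Final position: (x=2, y=2)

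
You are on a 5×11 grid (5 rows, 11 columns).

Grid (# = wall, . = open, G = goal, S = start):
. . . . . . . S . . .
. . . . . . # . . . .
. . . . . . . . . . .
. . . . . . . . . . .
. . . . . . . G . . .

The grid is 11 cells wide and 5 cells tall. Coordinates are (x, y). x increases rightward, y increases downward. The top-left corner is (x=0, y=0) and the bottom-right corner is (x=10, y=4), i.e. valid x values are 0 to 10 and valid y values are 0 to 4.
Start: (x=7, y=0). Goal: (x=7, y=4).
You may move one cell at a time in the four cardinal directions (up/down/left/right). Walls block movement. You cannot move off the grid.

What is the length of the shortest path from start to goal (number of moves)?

BFS from (x=7, y=0) until reaching (x=7, y=4):
  Distance 0: (x=7, y=0)
  Distance 1: (x=6, y=0), (x=8, y=0), (x=7, y=1)
  Distance 2: (x=5, y=0), (x=9, y=0), (x=8, y=1), (x=7, y=2)
  Distance 3: (x=4, y=0), (x=10, y=0), (x=5, y=1), (x=9, y=1), (x=6, y=2), (x=8, y=2), (x=7, y=3)
  Distance 4: (x=3, y=0), (x=4, y=1), (x=10, y=1), (x=5, y=2), (x=9, y=2), (x=6, y=3), (x=8, y=3), (x=7, y=4)  <- goal reached here
One shortest path (4 moves): (x=7, y=0) -> (x=7, y=1) -> (x=7, y=2) -> (x=7, y=3) -> (x=7, y=4)

Answer: Shortest path length: 4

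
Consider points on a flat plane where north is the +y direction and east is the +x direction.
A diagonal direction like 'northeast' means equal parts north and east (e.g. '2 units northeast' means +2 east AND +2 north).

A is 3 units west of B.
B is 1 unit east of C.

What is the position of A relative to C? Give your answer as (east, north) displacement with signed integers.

Answer: A is at (east=-2, north=0) relative to C.

Derivation:
Place C at the origin (east=0, north=0).
  B is 1 unit east of C: delta (east=+1, north=+0); B at (east=1, north=0).
  A is 3 units west of B: delta (east=-3, north=+0); A at (east=-2, north=0).
Therefore A relative to C: (east=-2, north=0).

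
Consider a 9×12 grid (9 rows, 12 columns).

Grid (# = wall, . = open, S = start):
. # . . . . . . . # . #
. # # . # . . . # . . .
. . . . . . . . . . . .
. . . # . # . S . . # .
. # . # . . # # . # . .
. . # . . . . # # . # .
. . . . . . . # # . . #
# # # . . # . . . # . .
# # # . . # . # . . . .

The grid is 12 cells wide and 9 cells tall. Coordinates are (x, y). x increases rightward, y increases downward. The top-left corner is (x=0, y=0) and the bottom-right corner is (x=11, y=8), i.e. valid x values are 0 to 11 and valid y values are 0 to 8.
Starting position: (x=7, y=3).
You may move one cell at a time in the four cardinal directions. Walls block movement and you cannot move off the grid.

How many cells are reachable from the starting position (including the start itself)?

BFS flood-fill from (x=7, y=3):
  Distance 0: (x=7, y=3)
  Distance 1: (x=7, y=2), (x=6, y=3), (x=8, y=3)
  Distance 2: (x=7, y=1), (x=6, y=2), (x=8, y=2), (x=9, y=3), (x=8, y=4)
  Distance 3: (x=7, y=0), (x=6, y=1), (x=5, y=2), (x=9, y=2)
  Distance 4: (x=6, y=0), (x=8, y=0), (x=5, y=1), (x=9, y=1), (x=4, y=2), (x=10, y=2)
  Distance 5: (x=5, y=0), (x=10, y=1), (x=3, y=2), (x=11, y=2), (x=4, y=3)
  Distance 6: (x=4, y=0), (x=10, y=0), (x=3, y=1), (x=11, y=1), (x=2, y=2), (x=11, y=3), (x=4, y=4)
  Distance 7: (x=3, y=0), (x=1, y=2), (x=2, y=3), (x=5, y=4), (x=11, y=4), (x=4, y=5)
  Distance 8: (x=2, y=0), (x=0, y=2), (x=1, y=3), (x=2, y=4), (x=10, y=4), (x=3, y=5), (x=5, y=5), (x=11, y=5), (x=4, y=6)
  Distance 9: (x=0, y=1), (x=0, y=3), (x=6, y=5), (x=3, y=6), (x=5, y=6), (x=4, y=7)
  Distance 10: (x=0, y=0), (x=0, y=4), (x=2, y=6), (x=6, y=6), (x=3, y=7), (x=4, y=8)
  Distance 11: (x=0, y=5), (x=1, y=6), (x=6, y=7), (x=3, y=8)
  Distance 12: (x=1, y=5), (x=0, y=6), (x=7, y=7), (x=6, y=8)
  Distance 13: (x=8, y=7)
  Distance 14: (x=8, y=8)
  Distance 15: (x=9, y=8)
  Distance 16: (x=10, y=8)
  Distance 17: (x=10, y=7), (x=11, y=8)
  Distance 18: (x=10, y=6), (x=11, y=7)
  Distance 19: (x=9, y=6)
  Distance 20: (x=9, y=5)
Total reachable: 76 (grid has 76 open cells total)

Answer: Reachable cells: 76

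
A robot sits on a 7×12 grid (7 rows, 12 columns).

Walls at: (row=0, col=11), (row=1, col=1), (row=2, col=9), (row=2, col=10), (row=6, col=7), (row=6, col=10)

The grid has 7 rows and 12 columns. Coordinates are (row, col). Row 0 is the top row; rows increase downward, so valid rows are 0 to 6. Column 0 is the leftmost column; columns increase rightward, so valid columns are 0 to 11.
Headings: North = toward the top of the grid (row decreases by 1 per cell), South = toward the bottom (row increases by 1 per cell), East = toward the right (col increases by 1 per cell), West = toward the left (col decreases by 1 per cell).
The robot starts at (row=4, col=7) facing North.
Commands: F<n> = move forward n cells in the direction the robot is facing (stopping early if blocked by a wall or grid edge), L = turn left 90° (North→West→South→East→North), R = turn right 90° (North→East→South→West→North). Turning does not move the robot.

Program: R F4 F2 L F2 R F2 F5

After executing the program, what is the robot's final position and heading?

Answer: Final position: (row=2, col=11), facing East

Derivation:
Start: (row=4, col=7), facing North
  R: turn right, now facing East
  F4: move forward 4, now at (row=4, col=11)
  F2: move forward 0/2 (blocked), now at (row=4, col=11)
  L: turn left, now facing North
  F2: move forward 2, now at (row=2, col=11)
  R: turn right, now facing East
  F2: move forward 0/2 (blocked), now at (row=2, col=11)
  F5: move forward 0/5 (blocked), now at (row=2, col=11)
Final: (row=2, col=11), facing East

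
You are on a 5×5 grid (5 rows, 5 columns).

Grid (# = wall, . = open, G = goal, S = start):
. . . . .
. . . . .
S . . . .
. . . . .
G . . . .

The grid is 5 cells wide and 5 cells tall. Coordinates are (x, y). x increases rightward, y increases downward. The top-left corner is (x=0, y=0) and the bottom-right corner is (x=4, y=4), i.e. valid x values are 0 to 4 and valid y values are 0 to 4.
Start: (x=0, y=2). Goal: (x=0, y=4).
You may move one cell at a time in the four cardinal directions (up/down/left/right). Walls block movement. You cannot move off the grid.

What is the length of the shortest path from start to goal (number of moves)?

Answer: Shortest path length: 2

Derivation:
BFS from (x=0, y=2) until reaching (x=0, y=4):
  Distance 0: (x=0, y=2)
  Distance 1: (x=0, y=1), (x=1, y=2), (x=0, y=3)
  Distance 2: (x=0, y=0), (x=1, y=1), (x=2, y=2), (x=1, y=3), (x=0, y=4)  <- goal reached here
One shortest path (2 moves): (x=0, y=2) -> (x=0, y=3) -> (x=0, y=4)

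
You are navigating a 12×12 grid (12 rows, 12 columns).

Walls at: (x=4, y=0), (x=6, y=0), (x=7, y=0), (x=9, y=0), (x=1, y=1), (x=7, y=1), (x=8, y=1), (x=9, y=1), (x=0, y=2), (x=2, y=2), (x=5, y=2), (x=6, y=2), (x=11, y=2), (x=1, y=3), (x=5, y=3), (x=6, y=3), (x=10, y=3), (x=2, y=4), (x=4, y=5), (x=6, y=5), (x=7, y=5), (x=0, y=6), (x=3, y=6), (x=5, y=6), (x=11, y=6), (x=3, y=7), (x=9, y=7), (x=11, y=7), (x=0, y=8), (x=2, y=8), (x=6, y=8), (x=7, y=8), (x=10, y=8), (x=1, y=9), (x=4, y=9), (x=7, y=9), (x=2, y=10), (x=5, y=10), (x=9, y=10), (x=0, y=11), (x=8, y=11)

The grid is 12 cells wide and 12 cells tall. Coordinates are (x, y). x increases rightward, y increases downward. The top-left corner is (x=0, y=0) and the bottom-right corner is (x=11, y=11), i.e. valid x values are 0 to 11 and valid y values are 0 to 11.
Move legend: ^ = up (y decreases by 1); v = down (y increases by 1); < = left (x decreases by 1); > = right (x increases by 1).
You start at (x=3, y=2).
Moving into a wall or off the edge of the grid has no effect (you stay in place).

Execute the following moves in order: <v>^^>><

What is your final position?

Start: (x=3, y=2)
  < (left): blocked, stay at (x=3, y=2)
  v (down): (x=3, y=2) -> (x=3, y=3)
  > (right): (x=3, y=3) -> (x=4, y=3)
  ^ (up): (x=4, y=3) -> (x=4, y=2)
  ^ (up): (x=4, y=2) -> (x=4, y=1)
  > (right): (x=4, y=1) -> (x=5, y=1)
  > (right): (x=5, y=1) -> (x=6, y=1)
  < (left): (x=6, y=1) -> (x=5, y=1)
Final: (x=5, y=1)

Answer: Final position: (x=5, y=1)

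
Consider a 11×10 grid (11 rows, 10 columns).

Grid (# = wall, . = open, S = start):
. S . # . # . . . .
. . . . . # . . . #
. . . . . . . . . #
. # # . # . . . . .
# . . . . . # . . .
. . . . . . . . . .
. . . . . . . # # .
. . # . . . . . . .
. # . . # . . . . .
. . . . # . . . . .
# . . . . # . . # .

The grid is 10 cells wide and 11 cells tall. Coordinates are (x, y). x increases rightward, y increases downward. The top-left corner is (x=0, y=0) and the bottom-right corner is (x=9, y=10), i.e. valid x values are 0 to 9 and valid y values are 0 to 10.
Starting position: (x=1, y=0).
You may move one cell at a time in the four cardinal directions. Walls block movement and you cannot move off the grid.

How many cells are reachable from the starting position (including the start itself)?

Answer: Reachable cells: 91

Derivation:
BFS flood-fill from (x=1, y=0):
  Distance 0: (x=1, y=0)
  Distance 1: (x=0, y=0), (x=2, y=0), (x=1, y=1)
  Distance 2: (x=0, y=1), (x=2, y=1), (x=1, y=2)
  Distance 3: (x=3, y=1), (x=0, y=2), (x=2, y=2)
  Distance 4: (x=4, y=1), (x=3, y=2), (x=0, y=3)
  Distance 5: (x=4, y=0), (x=4, y=2), (x=3, y=3)
  Distance 6: (x=5, y=2), (x=3, y=4)
  Distance 7: (x=6, y=2), (x=5, y=3), (x=2, y=4), (x=4, y=4), (x=3, y=5)
  Distance 8: (x=6, y=1), (x=7, y=2), (x=6, y=3), (x=1, y=4), (x=5, y=4), (x=2, y=5), (x=4, y=5), (x=3, y=6)
  Distance 9: (x=6, y=0), (x=7, y=1), (x=8, y=2), (x=7, y=3), (x=1, y=5), (x=5, y=5), (x=2, y=6), (x=4, y=6), (x=3, y=7)
  Distance 10: (x=7, y=0), (x=8, y=1), (x=8, y=3), (x=7, y=4), (x=0, y=5), (x=6, y=5), (x=1, y=6), (x=5, y=6), (x=4, y=7), (x=3, y=8)
  Distance 11: (x=8, y=0), (x=9, y=3), (x=8, y=4), (x=7, y=5), (x=0, y=6), (x=6, y=6), (x=1, y=7), (x=5, y=7), (x=2, y=8), (x=3, y=9)
  Distance 12: (x=9, y=0), (x=9, y=4), (x=8, y=5), (x=0, y=7), (x=6, y=7), (x=5, y=8), (x=2, y=9), (x=3, y=10)
  Distance 13: (x=9, y=5), (x=7, y=7), (x=0, y=8), (x=6, y=8), (x=1, y=9), (x=5, y=9), (x=2, y=10), (x=4, y=10)
  Distance 14: (x=9, y=6), (x=8, y=7), (x=7, y=8), (x=0, y=9), (x=6, y=9), (x=1, y=10)
  Distance 15: (x=9, y=7), (x=8, y=8), (x=7, y=9), (x=6, y=10)
  Distance 16: (x=9, y=8), (x=8, y=9), (x=7, y=10)
  Distance 17: (x=9, y=9)
  Distance 18: (x=9, y=10)
Total reachable: 91 (grid has 91 open cells total)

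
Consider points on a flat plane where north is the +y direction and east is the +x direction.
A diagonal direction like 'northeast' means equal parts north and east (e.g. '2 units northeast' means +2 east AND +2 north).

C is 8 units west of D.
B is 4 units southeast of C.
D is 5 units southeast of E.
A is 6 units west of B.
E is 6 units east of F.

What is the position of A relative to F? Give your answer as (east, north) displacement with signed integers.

Place F at the origin (east=0, north=0).
  E is 6 units east of F: delta (east=+6, north=+0); E at (east=6, north=0).
  D is 5 units southeast of E: delta (east=+5, north=-5); D at (east=11, north=-5).
  C is 8 units west of D: delta (east=-8, north=+0); C at (east=3, north=-5).
  B is 4 units southeast of C: delta (east=+4, north=-4); B at (east=7, north=-9).
  A is 6 units west of B: delta (east=-6, north=+0); A at (east=1, north=-9).
Therefore A relative to F: (east=1, north=-9).

Answer: A is at (east=1, north=-9) relative to F.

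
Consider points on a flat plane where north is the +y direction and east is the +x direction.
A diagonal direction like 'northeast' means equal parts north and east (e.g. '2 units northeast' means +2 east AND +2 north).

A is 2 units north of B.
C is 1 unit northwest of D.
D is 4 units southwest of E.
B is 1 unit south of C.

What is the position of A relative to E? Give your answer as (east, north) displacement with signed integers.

Answer: A is at (east=-5, north=-2) relative to E.

Derivation:
Place E at the origin (east=0, north=0).
  D is 4 units southwest of E: delta (east=-4, north=-4); D at (east=-4, north=-4).
  C is 1 unit northwest of D: delta (east=-1, north=+1); C at (east=-5, north=-3).
  B is 1 unit south of C: delta (east=+0, north=-1); B at (east=-5, north=-4).
  A is 2 units north of B: delta (east=+0, north=+2); A at (east=-5, north=-2).
Therefore A relative to E: (east=-5, north=-2).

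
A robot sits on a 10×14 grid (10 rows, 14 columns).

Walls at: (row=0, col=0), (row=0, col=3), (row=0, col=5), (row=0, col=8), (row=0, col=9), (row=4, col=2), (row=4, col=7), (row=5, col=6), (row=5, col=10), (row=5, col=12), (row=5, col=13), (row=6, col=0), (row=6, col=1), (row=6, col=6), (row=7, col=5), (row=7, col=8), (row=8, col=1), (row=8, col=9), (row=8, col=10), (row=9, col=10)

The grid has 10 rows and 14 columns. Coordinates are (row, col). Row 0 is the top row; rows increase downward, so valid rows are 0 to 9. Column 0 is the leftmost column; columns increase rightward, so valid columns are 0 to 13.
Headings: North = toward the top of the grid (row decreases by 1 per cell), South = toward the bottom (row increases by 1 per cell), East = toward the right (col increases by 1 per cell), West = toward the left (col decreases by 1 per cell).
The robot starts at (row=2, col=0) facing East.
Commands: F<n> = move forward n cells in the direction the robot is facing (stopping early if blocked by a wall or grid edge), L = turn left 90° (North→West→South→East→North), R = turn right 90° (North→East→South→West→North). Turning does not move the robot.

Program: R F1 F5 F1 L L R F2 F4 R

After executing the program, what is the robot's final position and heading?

Start: (row=2, col=0), facing East
  R: turn right, now facing South
  F1: move forward 1, now at (row=3, col=0)
  F5: move forward 2/5 (blocked), now at (row=5, col=0)
  F1: move forward 0/1 (blocked), now at (row=5, col=0)
  L: turn left, now facing East
  L: turn left, now facing North
  R: turn right, now facing East
  F2: move forward 2, now at (row=5, col=2)
  F4: move forward 3/4 (blocked), now at (row=5, col=5)
  R: turn right, now facing South
Final: (row=5, col=5), facing South

Answer: Final position: (row=5, col=5), facing South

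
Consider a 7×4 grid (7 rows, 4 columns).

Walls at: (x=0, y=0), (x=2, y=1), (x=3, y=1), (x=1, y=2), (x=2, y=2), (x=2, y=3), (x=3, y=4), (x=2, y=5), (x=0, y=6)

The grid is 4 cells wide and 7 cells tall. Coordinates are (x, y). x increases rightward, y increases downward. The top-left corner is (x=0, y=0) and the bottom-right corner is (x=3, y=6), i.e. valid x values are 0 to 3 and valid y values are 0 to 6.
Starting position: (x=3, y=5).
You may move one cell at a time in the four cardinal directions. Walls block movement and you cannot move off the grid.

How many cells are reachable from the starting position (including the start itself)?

BFS flood-fill from (x=3, y=5):
  Distance 0: (x=3, y=5)
  Distance 1: (x=3, y=6)
  Distance 2: (x=2, y=6)
  Distance 3: (x=1, y=6)
  Distance 4: (x=1, y=5)
  Distance 5: (x=1, y=4), (x=0, y=5)
  Distance 6: (x=1, y=3), (x=0, y=4), (x=2, y=4)
  Distance 7: (x=0, y=3)
  Distance 8: (x=0, y=2)
  Distance 9: (x=0, y=1)
  Distance 10: (x=1, y=1)
  Distance 11: (x=1, y=0)
  Distance 12: (x=2, y=0)
  Distance 13: (x=3, y=0)
Total reachable: 17 (grid has 19 open cells total)

Answer: Reachable cells: 17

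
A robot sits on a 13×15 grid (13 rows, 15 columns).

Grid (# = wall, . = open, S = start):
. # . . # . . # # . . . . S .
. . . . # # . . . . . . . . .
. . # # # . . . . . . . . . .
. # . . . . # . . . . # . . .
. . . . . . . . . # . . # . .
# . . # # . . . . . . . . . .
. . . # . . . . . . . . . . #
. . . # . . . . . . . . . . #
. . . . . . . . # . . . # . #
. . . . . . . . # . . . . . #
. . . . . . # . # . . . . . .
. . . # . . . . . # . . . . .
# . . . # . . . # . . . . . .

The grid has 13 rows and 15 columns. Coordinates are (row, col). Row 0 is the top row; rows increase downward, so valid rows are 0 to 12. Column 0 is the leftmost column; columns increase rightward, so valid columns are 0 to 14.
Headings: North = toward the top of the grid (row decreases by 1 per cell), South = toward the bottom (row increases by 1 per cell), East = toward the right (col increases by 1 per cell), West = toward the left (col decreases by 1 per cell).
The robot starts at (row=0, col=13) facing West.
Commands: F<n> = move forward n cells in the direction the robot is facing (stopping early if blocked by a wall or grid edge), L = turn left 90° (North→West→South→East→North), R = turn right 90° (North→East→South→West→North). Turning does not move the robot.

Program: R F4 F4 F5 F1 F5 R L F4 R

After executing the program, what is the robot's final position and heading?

Start: (row=0, col=13), facing West
  R: turn right, now facing North
  F4: move forward 0/4 (blocked), now at (row=0, col=13)
  F4: move forward 0/4 (blocked), now at (row=0, col=13)
  F5: move forward 0/5 (blocked), now at (row=0, col=13)
  F1: move forward 0/1 (blocked), now at (row=0, col=13)
  F5: move forward 0/5 (blocked), now at (row=0, col=13)
  R: turn right, now facing East
  L: turn left, now facing North
  F4: move forward 0/4 (blocked), now at (row=0, col=13)
  R: turn right, now facing East
Final: (row=0, col=13), facing East

Answer: Final position: (row=0, col=13), facing East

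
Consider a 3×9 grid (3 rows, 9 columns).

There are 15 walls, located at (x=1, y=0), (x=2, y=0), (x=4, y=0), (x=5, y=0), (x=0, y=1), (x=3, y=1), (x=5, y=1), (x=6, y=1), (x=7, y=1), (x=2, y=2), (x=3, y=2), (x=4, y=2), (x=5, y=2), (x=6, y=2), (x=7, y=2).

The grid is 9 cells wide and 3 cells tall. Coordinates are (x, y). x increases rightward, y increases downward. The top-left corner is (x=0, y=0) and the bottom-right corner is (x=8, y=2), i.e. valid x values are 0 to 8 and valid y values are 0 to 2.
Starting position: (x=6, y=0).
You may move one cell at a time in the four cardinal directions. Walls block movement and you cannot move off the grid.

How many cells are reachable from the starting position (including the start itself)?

Answer: Reachable cells: 5

Derivation:
BFS flood-fill from (x=6, y=0):
  Distance 0: (x=6, y=0)
  Distance 1: (x=7, y=0)
  Distance 2: (x=8, y=0)
  Distance 3: (x=8, y=1)
  Distance 4: (x=8, y=2)
Total reachable: 5 (grid has 12 open cells total)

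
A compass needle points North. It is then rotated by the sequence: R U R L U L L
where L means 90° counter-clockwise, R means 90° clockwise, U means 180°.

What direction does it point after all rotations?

Answer: Final heading: West

Derivation:
Start: North
  R (right (90° clockwise)) -> East
  U (U-turn (180°)) -> West
  R (right (90° clockwise)) -> North
  L (left (90° counter-clockwise)) -> West
  U (U-turn (180°)) -> East
  L (left (90° counter-clockwise)) -> North
  L (left (90° counter-clockwise)) -> West
Final: West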